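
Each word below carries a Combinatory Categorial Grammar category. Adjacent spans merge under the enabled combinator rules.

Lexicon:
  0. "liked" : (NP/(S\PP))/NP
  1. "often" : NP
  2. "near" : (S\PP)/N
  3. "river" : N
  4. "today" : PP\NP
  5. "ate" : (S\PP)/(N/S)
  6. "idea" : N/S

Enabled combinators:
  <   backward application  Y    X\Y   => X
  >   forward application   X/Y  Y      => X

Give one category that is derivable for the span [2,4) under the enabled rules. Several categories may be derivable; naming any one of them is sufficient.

[0,7] S   <
  [0,5] PP   <
    [0,4] NP   >
      [0,2] NP/(S\PP)   >
        [0,1] "liked" : (NP/(S\PP))/NP
        [1,2] "often" : NP
      [2,4] S\PP   >
        [2,3] "near" : (S\PP)/N
        [3,4] "river" : N
    [4,5] "today" : PP\NP
  [5,7] S\PP   >
    [5,6] "ate" : (S\PP)/(N/S)
    [6,7] "idea" : N/S

S\PP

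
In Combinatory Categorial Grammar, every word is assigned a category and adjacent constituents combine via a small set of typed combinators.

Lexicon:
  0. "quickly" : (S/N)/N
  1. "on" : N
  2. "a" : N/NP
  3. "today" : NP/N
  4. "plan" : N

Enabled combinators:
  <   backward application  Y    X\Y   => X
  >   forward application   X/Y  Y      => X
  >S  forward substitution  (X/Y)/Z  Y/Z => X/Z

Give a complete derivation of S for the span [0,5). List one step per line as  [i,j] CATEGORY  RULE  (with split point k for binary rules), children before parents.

[0,1] (S/N)/N  lex  "quickly"
[1,2] N  lex  "on"
[0,2] S/N  >  k=1
[2,3] N/NP  lex  "a"
[3,4] NP/N  lex  "today"
[4,5] N  lex  "plan"
[3,5] NP  >  k=4
[2,5] N  >  k=3
[0,5] S  >  k=2

[0,5] S   >
  [0,2] S/N   >
    [0,1] "quickly" : (S/N)/N
    [1,2] "on" : N
  [2,5] N   >
    [2,3] "a" : N/NP
    [3,5] NP   >
      [3,4] "today" : NP/N
      [4,5] "plan" : N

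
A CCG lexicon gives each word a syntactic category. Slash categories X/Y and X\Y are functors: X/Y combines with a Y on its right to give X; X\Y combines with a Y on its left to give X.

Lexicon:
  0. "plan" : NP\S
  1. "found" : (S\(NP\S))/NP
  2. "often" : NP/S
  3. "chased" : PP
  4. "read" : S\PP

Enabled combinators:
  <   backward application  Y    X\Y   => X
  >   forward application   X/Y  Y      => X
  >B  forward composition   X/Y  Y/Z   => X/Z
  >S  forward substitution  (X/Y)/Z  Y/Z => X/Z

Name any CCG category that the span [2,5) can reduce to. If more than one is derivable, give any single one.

[0,5] S   <
  [0,1] "plan" : NP\S
  [1,5] S\(NP\S)   >
    [1,2] "found" : (S\(NP\S))/NP
    [2,5] NP   >
      [2,3] "often" : NP/S
      [3,5] S   <
        [3,4] "chased" : PP
        [4,5] "read" : S\PP

NP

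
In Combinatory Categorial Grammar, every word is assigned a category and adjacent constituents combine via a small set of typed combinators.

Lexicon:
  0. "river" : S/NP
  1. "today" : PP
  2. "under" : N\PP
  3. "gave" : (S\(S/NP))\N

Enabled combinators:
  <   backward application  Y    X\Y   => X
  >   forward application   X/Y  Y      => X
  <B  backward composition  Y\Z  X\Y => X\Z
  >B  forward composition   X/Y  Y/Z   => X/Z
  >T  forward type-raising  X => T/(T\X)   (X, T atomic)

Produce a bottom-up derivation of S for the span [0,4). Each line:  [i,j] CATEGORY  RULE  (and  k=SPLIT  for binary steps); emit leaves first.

[0,4] S   <
  [0,1] "river" : S/NP
  [1,4] S\(S/NP)   <
    [1,3] N   <
      [1,2] "today" : PP
      [2,3] "under" : N\PP
    [3,4] "gave" : (S\(S/NP))\N

[0,1] S/NP  lex  "river"
[1,2] PP  lex  "today"
[2,3] N\PP  lex  "under"
[1,3] N  <  k=2
[3,4] (S\(S/NP))\N  lex  "gave"
[1,4] S\(S/NP)  <  k=3
[0,4] S  <  k=1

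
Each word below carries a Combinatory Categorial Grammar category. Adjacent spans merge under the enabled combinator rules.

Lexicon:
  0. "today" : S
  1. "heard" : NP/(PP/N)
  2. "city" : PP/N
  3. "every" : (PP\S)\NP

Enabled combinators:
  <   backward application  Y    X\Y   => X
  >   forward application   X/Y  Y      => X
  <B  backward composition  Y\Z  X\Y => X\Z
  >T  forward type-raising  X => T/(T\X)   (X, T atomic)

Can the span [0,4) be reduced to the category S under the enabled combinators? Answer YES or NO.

S NP/(PP/N) PP/N (PP\S)\NP
CKY chart[0,4] = {N/(N\PP), NP/(NP\PP), PP, PP/(PP\PP), S/(S\PP)}; S ∉ chart

NO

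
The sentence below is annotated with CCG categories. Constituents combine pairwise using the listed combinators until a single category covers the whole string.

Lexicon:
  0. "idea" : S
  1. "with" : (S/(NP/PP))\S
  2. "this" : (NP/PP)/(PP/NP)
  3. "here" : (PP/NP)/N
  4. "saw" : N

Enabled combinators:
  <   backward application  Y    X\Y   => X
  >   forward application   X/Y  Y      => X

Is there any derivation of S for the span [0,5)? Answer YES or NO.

[0,5] S   >
  [0,2] S/(NP/PP)   <
    [0,1] "idea" : S
    [1,2] "with" : (S/(NP/PP))\S
  [2,5] NP/PP   >
    [2,3] "this" : (NP/PP)/(PP/NP)
    [3,5] PP/NP   >
      [3,4] "here" : (PP/NP)/N
      [4,5] "saw" : N

YES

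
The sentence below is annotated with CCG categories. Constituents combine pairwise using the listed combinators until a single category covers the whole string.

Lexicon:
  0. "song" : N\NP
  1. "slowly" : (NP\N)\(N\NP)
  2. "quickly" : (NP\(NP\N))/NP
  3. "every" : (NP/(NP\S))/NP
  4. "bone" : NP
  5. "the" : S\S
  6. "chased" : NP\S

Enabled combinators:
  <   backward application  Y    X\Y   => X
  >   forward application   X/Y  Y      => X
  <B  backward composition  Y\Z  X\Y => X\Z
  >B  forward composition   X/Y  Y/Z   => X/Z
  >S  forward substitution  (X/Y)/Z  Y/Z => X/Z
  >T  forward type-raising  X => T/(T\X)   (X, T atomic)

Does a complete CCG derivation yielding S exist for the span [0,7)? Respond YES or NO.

NO

N\NP (NP\N)\(N\NP) (NP\(NP\N))/NP (NP/(NP\S))/NP NP S\S NP\S
CKY chart[0,7] = {N/(N\NP), NP, NP/(NP\NP), PP/(PP\NP), S/(S\NP)}; S ∉ chart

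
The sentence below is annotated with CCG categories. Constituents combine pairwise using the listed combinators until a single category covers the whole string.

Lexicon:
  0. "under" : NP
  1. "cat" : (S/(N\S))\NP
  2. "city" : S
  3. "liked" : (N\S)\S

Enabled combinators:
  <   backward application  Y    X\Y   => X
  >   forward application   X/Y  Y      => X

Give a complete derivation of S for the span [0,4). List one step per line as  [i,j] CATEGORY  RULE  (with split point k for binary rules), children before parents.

[0,4] S   >
  [0,2] S/(N\S)   <
    [0,1] "under" : NP
    [1,2] "cat" : (S/(N\S))\NP
  [2,4] N\S   <
    [2,3] "city" : S
    [3,4] "liked" : (N\S)\S

[0,1] NP  lex  "under"
[1,2] (S/(N\S))\NP  lex  "cat"
[0,2] S/(N\S)  <  k=1
[2,3] S  lex  "city"
[3,4] (N\S)\S  lex  "liked"
[2,4] N\S  <  k=3
[0,4] S  >  k=2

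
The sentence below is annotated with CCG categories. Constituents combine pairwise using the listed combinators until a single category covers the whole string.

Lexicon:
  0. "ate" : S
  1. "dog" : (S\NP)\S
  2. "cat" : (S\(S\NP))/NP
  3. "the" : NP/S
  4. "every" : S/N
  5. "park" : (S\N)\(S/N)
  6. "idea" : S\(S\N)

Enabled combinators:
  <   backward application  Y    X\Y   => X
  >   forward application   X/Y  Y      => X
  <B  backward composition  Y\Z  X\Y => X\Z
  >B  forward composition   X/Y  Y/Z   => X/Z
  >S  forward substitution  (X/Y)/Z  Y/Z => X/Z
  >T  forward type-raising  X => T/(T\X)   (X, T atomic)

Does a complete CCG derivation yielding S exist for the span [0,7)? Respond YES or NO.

YES

[0,7] S   <
  [0,2] S\NP   <
    [0,1] "ate" : S
    [1,2] "dog" : (S\NP)\S
  [2,7] S\(S\NP)   >
    [2,3] "cat" : (S\(S\NP))/NP
    [3,7] NP   >
      [3,4] "the" : NP/S
      [4,7] S   <
        [4,6] S\N   <
          [4,5] "every" : S/N
          [5,6] "park" : (S\N)\(S/N)
        [6,7] "idea" : S\(S\N)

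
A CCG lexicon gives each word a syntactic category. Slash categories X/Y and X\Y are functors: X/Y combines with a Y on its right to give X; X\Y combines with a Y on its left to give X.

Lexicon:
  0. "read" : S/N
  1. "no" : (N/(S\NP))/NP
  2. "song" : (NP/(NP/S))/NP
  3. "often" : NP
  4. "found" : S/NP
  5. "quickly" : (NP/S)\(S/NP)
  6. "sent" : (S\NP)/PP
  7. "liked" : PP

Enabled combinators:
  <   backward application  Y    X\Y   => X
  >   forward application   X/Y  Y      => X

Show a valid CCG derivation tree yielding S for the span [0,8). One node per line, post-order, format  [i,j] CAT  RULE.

[0,8] S   >
  [0,1] "read" : S/N
  [1,8] N   >
    [1,6] N/(S\NP)   >
      [1,2] "no" : (N/(S\NP))/NP
      [2,6] NP   >
        [2,4] NP/(NP/S)   >
          [2,3] "song" : (NP/(NP/S))/NP
          [3,4] "often" : NP
        [4,6] NP/S   <
          [4,5] "found" : S/NP
          [5,6] "quickly" : (NP/S)\(S/NP)
    [6,8] S\NP   >
      [6,7] "sent" : (S\NP)/PP
      [7,8] "liked" : PP

[0,1] S/N  lex  "read"
[1,2] (N/(S\NP))/NP  lex  "no"
[2,3] (NP/(NP/S))/NP  lex  "song"
[3,4] NP  lex  "often"
[2,4] NP/(NP/S)  >  k=3
[4,5] S/NP  lex  "found"
[5,6] (NP/S)\(S/NP)  lex  "quickly"
[4,6] NP/S  <  k=5
[2,6] NP  >  k=4
[1,6] N/(S\NP)  >  k=2
[6,7] (S\NP)/PP  lex  "sent"
[7,8] PP  lex  "liked"
[6,8] S\NP  >  k=7
[1,8] N  >  k=6
[0,8] S  >  k=1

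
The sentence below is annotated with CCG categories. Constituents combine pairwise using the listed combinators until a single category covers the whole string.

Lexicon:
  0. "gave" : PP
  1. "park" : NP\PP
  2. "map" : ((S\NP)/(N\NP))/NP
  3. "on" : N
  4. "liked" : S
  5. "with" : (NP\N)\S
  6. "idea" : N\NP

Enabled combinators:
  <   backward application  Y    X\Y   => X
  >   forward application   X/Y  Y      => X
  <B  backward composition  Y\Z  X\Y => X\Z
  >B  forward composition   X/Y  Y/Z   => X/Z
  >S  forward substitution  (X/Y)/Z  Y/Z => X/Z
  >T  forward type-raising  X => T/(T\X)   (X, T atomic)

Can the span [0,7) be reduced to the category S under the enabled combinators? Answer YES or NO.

YES

[0,7] S   <
  [0,2] NP   <
    [0,1] "gave" : PP
    [1,2] "park" : NP\PP
  [2,7] S\NP   >
    [2,6] (S\NP)/(N\NP)   >
      [2,3] "map" : ((S\NP)/(N\NP))/NP
      [3,6] NP   <
        [3,4] "on" : N
        [4,6] NP\N   <
          [4,5] "liked" : S
          [5,6] "with" : (NP\N)\S
    [6,7] "idea" : N\NP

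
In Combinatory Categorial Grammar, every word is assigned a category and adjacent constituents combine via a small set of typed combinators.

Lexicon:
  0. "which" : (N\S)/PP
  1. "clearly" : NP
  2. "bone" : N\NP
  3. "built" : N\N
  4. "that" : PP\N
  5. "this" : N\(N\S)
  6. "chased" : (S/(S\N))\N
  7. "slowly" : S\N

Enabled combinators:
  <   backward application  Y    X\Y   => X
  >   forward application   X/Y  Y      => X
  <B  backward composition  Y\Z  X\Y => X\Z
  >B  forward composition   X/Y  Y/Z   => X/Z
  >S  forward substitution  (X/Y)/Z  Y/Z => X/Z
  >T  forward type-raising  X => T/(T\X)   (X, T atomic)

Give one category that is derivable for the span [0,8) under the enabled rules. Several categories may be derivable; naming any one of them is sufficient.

[0,8] S   >
  [0,7] S/(S\N)   <
    [0,6] N   <
      [0,5] N\S   >
        [0,1] "which" : (N\S)/PP
        [1,5] PP   <
          [1,2] "clearly" : NP
          [2,5] PP\NP   <B
            [2,4] N\NP   <B
              [2,3] "bone" : N\NP
              [3,4] "built" : N\N
            [4,5] "that" : PP\N
      [5,6] "this" : N\(N\S)
    [6,7] "chased" : (S/(S\N))\N
  [7,8] "slowly" : S\N

S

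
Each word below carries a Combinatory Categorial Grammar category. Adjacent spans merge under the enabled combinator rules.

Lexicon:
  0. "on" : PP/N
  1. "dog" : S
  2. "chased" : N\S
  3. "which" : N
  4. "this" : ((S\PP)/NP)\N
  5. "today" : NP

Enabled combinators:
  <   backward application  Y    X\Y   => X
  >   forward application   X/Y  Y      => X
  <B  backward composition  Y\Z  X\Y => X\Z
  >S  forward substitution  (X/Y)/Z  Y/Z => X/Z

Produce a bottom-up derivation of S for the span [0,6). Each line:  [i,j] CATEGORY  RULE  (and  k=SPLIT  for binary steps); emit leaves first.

[0,1] PP/N  lex  "on"
[1,2] S  lex  "dog"
[2,3] N\S  lex  "chased"
[1,3] N  <  k=2
[0,3] PP  >  k=1
[3,4] N  lex  "which"
[4,5] ((S\PP)/NP)\N  lex  "this"
[3,5] (S\PP)/NP  <  k=4
[5,6] NP  lex  "today"
[3,6] S\PP  >  k=5
[0,6] S  <  k=3

[0,6] S   <
  [0,3] PP   >
    [0,1] "on" : PP/N
    [1,3] N   <
      [1,2] "dog" : S
      [2,3] "chased" : N\S
  [3,6] S\PP   >
    [3,5] (S\PP)/NP   <
      [3,4] "which" : N
      [4,5] "this" : ((S\PP)/NP)\N
    [5,6] "today" : NP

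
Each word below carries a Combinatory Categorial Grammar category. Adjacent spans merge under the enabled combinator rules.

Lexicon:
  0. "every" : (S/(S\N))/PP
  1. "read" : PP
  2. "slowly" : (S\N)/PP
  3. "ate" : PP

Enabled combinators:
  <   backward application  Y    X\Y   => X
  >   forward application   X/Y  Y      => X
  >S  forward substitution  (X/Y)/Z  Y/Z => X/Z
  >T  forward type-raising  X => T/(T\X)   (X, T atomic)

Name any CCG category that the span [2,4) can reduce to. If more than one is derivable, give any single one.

S\N

[0,4] S   >
  [0,2] S/(S\N)   >
    [0,1] "every" : (S/(S\N))/PP
    [1,2] "read" : PP
  [2,4] S\N   >
    [2,3] "slowly" : (S\N)/PP
    [3,4] "ate" : PP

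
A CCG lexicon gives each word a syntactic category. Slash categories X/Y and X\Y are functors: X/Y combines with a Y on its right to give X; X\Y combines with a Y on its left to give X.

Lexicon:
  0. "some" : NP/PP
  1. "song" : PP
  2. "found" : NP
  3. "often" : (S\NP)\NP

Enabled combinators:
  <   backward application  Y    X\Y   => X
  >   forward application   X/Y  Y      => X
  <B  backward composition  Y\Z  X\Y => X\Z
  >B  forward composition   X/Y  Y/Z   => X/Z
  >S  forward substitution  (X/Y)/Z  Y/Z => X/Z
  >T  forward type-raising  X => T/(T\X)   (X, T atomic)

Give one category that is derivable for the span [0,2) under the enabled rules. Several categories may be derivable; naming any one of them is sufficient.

[0,4] S   <
  [0,2] NP   >
    [0,1] "some" : NP/PP
    [1,2] "song" : PP
  [2,4] S\NP   <
    [2,3] "found" : NP
    [3,4] "often" : (S\NP)\NP

NP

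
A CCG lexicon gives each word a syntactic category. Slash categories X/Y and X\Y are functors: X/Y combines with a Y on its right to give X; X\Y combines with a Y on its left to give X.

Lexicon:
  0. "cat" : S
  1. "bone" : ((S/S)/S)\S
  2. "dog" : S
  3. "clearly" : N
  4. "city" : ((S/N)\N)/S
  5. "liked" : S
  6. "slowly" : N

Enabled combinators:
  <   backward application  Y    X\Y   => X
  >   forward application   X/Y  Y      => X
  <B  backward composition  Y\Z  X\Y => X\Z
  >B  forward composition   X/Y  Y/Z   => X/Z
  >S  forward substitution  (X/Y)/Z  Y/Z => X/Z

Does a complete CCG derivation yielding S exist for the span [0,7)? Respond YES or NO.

[0,7] S   >
  [0,6] S/N   >B
    [0,3] S/S   >
      [0,2] (S/S)/S   <
        [0,1] "cat" : S
        [1,2] "bone" : ((S/S)/S)\S
      [2,3] "dog" : S
    [3,6] S/N   <
      [3,4] "clearly" : N
      [4,6] (S/N)\N   >
        [4,5] "city" : ((S/N)\N)/S
        [5,6] "liked" : S
  [6,7] "slowly" : N

YES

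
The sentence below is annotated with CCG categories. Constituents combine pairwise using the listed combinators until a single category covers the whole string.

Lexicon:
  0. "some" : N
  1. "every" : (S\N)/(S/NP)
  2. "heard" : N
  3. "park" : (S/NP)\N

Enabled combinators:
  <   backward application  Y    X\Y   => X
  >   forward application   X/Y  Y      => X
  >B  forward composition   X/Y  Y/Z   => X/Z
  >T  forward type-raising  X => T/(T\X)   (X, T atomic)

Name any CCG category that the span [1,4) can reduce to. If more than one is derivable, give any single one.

[0,4] S   >
  [0,1] S/(S\N)   >T
    [0,1] "some" : N
  [1,4] S\N   >
    [1,2] "every" : (S\N)/(S/NP)
    [2,4] S/NP   <
      [2,3] "heard" : N
      [3,4] "park" : (S/NP)\N

S\N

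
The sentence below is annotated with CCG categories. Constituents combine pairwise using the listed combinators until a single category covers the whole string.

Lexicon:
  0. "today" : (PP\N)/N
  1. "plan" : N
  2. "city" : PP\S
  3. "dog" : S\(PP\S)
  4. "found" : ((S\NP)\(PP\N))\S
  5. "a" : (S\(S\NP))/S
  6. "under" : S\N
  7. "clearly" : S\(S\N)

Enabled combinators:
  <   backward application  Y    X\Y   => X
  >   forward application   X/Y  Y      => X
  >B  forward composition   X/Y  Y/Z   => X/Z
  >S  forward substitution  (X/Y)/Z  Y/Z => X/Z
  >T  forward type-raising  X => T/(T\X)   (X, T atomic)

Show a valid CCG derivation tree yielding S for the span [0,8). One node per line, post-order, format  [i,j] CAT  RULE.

[0,1] (PP\N)/N  lex  "today"
[1,2] N  lex  "plan"
[0,2] PP\N  >  k=1
[2,3] PP\S  lex  "city"
[3,4] S\(PP\S)  lex  "dog"
[2,4] S  <  k=3
[4,5] ((S\NP)\(PP\N))\S  lex  "found"
[2,5] (S\NP)\(PP\N)  <  k=4
[0,5] S\NP  <  k=2
[5,6] (S\(S\NP))/S  lex  "a"
[6,7] S\N  lex  "under"
[7,8] S\(S\N)  lex  "clearly"
[6,8] S  <  k=7
[5,8] S\(S\NP)  >  k=6
[0,8] S  <  k=5

[0,8] S   <
  [0,5] S\NP   <
    [0,2] PP\N   >
      [0,1] "today" : (PP\N)/N
      [1,2] "plan" : N
    [2,5] (S\NP)\(PP\N)   <
      [2,4] S   <
        [2,3] "city" : PP\S
        [3,4] "dog" : S\(PP\S)
      [4,5] "found" : ((S\NP)\(PP\N))\S
  [5,8] S\(S\NP)   >
    [5,6] "a" : (S\(S\NP))/S
    [6,8] S   <
      [6,7] "under" : S\N
      [7,8] "clearly" : S\(S\N)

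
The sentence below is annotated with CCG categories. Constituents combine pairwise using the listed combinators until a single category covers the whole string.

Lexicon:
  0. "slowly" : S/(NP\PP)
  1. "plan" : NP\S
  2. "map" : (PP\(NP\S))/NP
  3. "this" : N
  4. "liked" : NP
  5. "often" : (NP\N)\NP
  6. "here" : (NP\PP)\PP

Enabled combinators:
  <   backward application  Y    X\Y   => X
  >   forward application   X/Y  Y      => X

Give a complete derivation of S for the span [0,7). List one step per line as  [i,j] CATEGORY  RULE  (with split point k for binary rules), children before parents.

[0,1] S/(NP\PP)  lex  "slowly"
[1,2] NP\S  lex  "plan"
[2,3] (PP\(NP\S))/NP  lex  "map"
[3,4] N  lex  "this"
[4,5] NP  lex  "liked"
[5,6] (NP\N)\NP  lex  "often"
[4,6] NP\N  <  k=5
[3,6] NP  <  k=4
[2,6] PP\(NP\S)  >  k=3
[1,6] PP  <  k=2
[6,7] (NP\PP)\PP  lex  "here"
[1,7] NP\PP  <  k=6
[0,7] S  >  k=1

[0,7] S   >
  [0,1] "slowly" : S/(NP\PP)
  [1,7] NP\PP   <
    [1,6] PP   <
      [1,2] "plan" : NP\S
      [2,6] PP\(NP\S)   >
        [2,3] "map" : (PP\(NP\S))/NP
        [3,6] NP   <
          [3,4] "this" : N
          [4,6] NP\N   <
            [4,5] "liked" : NP
            [5,6] "often" : (NP\N)\NP
    [6,7] "here" : (NP\PP)\PP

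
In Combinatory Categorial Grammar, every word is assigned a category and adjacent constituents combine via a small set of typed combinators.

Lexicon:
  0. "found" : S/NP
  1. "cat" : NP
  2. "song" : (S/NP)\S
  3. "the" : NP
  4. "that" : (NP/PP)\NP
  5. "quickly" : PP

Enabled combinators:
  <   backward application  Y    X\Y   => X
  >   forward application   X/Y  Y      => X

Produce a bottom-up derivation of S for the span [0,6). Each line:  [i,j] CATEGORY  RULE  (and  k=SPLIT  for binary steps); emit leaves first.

[0,6] S   >
  [0,3] S/NP   <
    [0,2] S   >
      [0,1] "found" : S/NP
      [1,2] "cat" : NP
    [2,3] "song" : (S/NP)\S
  [3,6] NP   >
    [3,5] NP/PP   <
      [3,4] "the" : NP
      [4,5] "that" : (NP/PP)\NP
    [5,6] "quickly" : PP

[0,1] S/NP  lex  "found"
[1,2] NP  lex  "cat"
[0,2] S  >  k=1
[2,3] (S/NP)\S  lex  "song"
[0,3] S/NP  <  k=2
[3,4] NP  lex  "the"
[4,5] (NP/PP)\NP  lex  "that"
[3,5] NP/PP  <  k=4
[5,6] PP  lex  "quickly"
[3,6] NP  >  k=5
[0,6] S  >  k=3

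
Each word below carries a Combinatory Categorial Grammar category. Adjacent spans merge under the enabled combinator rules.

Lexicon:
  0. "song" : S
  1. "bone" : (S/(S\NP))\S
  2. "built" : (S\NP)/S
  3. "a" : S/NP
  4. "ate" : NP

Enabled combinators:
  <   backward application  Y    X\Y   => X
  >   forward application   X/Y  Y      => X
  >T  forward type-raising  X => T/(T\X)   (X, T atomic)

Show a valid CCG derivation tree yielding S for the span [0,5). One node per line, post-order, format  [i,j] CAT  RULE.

[0,1] S  lex  "song"
[1,2] (S/(S\NP))\S  lex  "bone"
[0,2] S/(S\NP)  <  k=1
[2,3] (S\NP)/S  lex  "built"
[3,4] S/NP  lex  "a"
[4,5] NP  lex  "ate"
[3,5] S  >  k=4
[2,5] S\NP  >  k=3
[0,5] S  >  k=2

[0,5] S   >
  [0,2] S/(S\NP)   <
    [0,1] "song" : S
    [1,2] "bone" : (S/(S\NP))\S
  [2,5] S\NP   >
    [2,3] "built" : (S\NP)/S
    [3,5] S   >
      [3,4] "a" : S/NP
      [4,5] "ate" : NP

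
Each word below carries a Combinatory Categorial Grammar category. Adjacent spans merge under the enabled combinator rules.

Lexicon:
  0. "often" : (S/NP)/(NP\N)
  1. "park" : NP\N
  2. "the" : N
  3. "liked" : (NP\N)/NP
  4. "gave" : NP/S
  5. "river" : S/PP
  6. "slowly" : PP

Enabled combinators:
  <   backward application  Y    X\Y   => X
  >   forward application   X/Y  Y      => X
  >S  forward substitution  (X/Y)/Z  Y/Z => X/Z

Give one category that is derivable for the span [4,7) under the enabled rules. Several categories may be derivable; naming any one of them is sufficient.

NP

[0,7] S   >
  [0,2] S/NP   >
    [0,1] "often" : (S/NP)/(NP\N)
    [1,2] "park" : NP\N
  [2,7] NP   <
    [2,3] "the" : N
    [3,7] NP\N   >
      [3,4] "liked" : (NP\N)/NP
      [4,7] NP   >
        [4,5] "gave" : NP/S
        [5,7] S   >
          [5,6] "river" : S/PP
          [6,7] "slowly" : PP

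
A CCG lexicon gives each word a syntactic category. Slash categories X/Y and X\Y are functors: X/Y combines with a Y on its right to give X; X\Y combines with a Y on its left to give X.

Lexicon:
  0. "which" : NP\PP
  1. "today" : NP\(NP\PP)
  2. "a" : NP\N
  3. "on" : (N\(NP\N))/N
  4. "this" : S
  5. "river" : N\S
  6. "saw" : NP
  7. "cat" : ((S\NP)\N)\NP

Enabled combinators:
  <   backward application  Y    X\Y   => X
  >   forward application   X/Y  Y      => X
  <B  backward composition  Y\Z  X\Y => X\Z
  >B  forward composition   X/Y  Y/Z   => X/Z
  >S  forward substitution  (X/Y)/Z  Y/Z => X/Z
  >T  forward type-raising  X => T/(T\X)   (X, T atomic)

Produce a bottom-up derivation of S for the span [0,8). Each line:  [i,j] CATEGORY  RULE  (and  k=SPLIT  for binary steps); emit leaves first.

[0,1] NP\PP  lex  "which"
[1,2] NP\(NP\PP)  lex  "today"
[0,2] NP  <  k=1
[2,3] NP\N  lex  "a"
[3,4] (N\(NP\N))/N  lex  "on"
[4,5] S  lex  "this"
[5,6] N\S  lex  "river"
[4,6] N  <  k=5
[3,6] N\(NP\N)  >  k=4
[2,6] N  <  k=3
[6,7] NP  lex  "saw"
[7,8] ((S\NP)\N)\NP  lex  "cat"
[6,8] (S\NP)\N  <  k=7
[2,8] S\NP  <  k=6
[0,8] S  <  k=2

[0,8] S   <
  [0,2] NP   <
    [0,1] "which" : NP\PP
    [1,2] "today" : NP\(NP\PP)
  [2,8] S\NP   <
    [2,6] N   <
      [2,3] "a" : NP\N
      [3,6] N\(NP\N)   >
        [3,4] "on" : (N\(NP\N))/N
        [4,6] N   <
          [4,5] "this" : S
          [5,6] "river" : N\S
    [6,8] (S\NP)\N   <
      [6,7] "saw" : NP
      [7,8] "cat" : ((S\NP)\N)\NP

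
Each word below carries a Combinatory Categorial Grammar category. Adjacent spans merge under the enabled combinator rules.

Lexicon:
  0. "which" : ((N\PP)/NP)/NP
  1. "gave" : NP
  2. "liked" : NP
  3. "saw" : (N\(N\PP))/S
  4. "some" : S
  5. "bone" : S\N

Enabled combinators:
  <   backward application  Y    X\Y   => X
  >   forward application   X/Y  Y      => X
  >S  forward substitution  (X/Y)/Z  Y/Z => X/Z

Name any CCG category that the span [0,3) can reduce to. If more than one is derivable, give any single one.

N\PP

[0,6] S   <
  [0,5] N   <
    [0,3] N\PP   >
      [0,2] (N\PP)/NP   >
        [0,1] "which" : ((N\PP)/NP)/NP
        [1,2] "gave" : NP
      [2,3] "liked" : NP
    [3,5] N\(N\PP)   >
      [3,4] "saw" : (N\(N\PP))/S
      [4,5] "some" : S
  [5,6] "bone" : S\N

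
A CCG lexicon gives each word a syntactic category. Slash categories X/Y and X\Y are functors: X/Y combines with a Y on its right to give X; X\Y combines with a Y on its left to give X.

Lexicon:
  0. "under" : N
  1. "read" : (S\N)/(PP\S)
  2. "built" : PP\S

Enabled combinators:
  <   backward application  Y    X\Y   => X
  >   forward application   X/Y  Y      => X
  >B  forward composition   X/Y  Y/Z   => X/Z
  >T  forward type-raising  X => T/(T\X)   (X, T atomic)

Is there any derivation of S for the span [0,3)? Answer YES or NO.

YES

[0,3] S   <
  [0,1] "under" : N
  [1,3] S\N   >
    [1,2] "read" : (S\N)/(PP\S)
    [2,3] "built" : PP\S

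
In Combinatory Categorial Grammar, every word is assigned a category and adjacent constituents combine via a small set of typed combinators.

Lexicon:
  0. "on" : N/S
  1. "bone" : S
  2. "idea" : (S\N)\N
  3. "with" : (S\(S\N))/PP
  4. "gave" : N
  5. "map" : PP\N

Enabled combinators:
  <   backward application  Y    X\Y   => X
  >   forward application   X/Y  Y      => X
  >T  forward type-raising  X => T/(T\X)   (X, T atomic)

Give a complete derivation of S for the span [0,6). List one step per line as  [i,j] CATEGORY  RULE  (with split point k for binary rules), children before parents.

[0,6] S   <
  [0,3] S\N   <
    [0,2] N   >
      [0,1] "on" : N/S
      [1,2] "bone" : S
    [2,3] "idea" : (S\N)\N
  [3,6] S\(S\N)   >
    [3,4] "with" : (S\(S\N))/PP
    [4,6] PP   <
      [4,5] "gave" : N
      [5,6] "map" : PP\N

[0,1] N/S  lex  "on"
[1,2] S  lex  "bone"
[0,2] N  >  k=1
[2,3] (S\N)\N  lex  "idea"
[0,3] S\N  <  k=2
[3,4] (S\(S\N))/PP  lex  "with"
[4,5] N  lex  "gave"
[5,6] PP\N  lex  "map"
[4,6] PP  <  k=5
[3,6] S\(S\N)  >  k=4
[0,6] S  <  k=3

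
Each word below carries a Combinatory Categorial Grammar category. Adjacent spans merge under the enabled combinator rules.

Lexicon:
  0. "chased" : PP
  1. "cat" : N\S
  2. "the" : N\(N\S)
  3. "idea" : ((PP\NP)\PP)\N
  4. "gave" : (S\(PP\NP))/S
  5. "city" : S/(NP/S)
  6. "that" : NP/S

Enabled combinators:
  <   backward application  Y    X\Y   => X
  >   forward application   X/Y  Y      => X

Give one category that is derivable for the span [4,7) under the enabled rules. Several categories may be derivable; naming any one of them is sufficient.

S\(PP\NP)

[0,7] S   <
  [0,4] PP\NP   <
    [0,1] "chased" : PP
    [1,4] (PP\NP)\PP   <
      [1,3] N   <
        [1,2] "cat" : N\S
        [2,3] "the" : N\(N\S)
      [3,4] "idea" : ((PP\NP)\PP)\N
  [4,7] S\(PP\NP)   >
    [4,5] "gave" : (S\(PP\NP))/S
    [5,7] S   >
      [5,6] "city" : S/(NP/S)
      [6,7] "that" : NP/S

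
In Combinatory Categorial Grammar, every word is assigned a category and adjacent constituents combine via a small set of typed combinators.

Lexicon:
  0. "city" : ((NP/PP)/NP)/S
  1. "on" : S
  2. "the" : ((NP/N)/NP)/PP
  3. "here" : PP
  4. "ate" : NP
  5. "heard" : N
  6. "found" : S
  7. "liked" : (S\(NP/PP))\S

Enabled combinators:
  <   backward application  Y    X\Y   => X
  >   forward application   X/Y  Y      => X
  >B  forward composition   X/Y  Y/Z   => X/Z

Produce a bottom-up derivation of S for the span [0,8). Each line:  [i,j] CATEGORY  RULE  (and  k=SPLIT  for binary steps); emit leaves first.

[0,1] ((NP/PP)/NP)/S  lex  "city"
[1,2] S  lex  "on"
[0,2] (NP/PP)/NP  >  k=1
[2,3] ((NP/N)/NP)/PP  lex  "the"
[3,4] PP  lex  "here"
[2,4] (NP/N)/NP  >  k=3
[4,5] NP  lex  "ate"
[2,5] NP/N  >  k=4
[5,6] N  lex  "heard"
[2,6] NP  >  k=5
[0,6] NP/PP  >  k=2
[6,7] S  lex  "found"
[7,8] (S\(NP/PP))\S  lex  "liked"
[6,8] S\(NP/PP)  <  k=7
[0,8] S  <  k=6

[0,8] S   <
  [0,6] NP/PP   >
    [0,2] (NP/PP)/NP   >
      [0,1] "city" : ((NP/PP)/NP)/S
      [1,2] "on" : S
    [2,6] NP   >
      [2,5] NP/N   >
        [2,4] (NP/N)/NP   >
          [2,3] "the" : ((NP/N)/NP)/PP
          [3,4] "here" : PP
        [4,5] "ate" : NP
      [5,6] "heard" : N
  [6,8] S\(NP/PP)   <
    [6,7] "found" : S
    [7,8] "liked" : (S\(NP/PP))\S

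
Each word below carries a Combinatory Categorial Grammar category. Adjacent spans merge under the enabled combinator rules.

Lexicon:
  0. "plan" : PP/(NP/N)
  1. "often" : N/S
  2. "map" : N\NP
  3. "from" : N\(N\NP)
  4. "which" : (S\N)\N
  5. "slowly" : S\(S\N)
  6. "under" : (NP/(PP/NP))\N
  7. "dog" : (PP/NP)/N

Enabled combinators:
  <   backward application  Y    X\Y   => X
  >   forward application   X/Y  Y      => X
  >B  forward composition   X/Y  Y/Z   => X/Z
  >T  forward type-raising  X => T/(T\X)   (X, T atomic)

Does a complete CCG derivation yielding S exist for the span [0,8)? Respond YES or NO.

NO

PP/(NP/N) N/S N\NP N\(N\NP) (S\N)\N S\(S\N) (NP/(PP/NP))\N (PP/NP)/N
CKY chart[0,8] = {N/(N\PP), NP/(NP\PP), PP, PP/(PP\PP), S/(S\PP)}; S ∉ chart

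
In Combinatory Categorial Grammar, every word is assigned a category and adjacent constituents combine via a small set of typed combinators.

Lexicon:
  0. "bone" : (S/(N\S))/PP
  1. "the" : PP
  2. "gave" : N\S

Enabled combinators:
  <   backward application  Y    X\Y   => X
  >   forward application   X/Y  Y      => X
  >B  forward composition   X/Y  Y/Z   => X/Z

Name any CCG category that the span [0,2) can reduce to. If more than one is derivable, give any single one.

S/(N\S)

[0,3] S   >
  [0,2] S/(N\S)   >
    [0,1] "bone" : (S/(N\S))/PP
    [1,2] "the" : PP
  [2,3] "gave" : N\S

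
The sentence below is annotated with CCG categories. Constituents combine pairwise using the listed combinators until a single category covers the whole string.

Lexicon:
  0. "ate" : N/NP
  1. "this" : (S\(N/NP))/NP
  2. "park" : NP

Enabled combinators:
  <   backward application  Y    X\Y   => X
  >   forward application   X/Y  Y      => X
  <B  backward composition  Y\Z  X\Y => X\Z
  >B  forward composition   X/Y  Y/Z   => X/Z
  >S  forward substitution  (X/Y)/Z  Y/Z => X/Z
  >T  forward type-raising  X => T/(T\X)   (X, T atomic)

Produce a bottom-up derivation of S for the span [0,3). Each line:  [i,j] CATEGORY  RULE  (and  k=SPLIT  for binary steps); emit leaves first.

[0,1] N/NP  lex  "ate"
[1,2] (S\(N/NP))/NP  lex  "this"
[2,3] NP  lex  "park"
[1,3] S\(N/NP)  >  k=2
[0,3] S  <  k=1

[0,3] S   <
  [0,1] "ate" : N/NP
  [1,3] S\(N/NP)   >
    [1,2] "this" : (S\(N/NP))/NP
    [2,3] "park" : NP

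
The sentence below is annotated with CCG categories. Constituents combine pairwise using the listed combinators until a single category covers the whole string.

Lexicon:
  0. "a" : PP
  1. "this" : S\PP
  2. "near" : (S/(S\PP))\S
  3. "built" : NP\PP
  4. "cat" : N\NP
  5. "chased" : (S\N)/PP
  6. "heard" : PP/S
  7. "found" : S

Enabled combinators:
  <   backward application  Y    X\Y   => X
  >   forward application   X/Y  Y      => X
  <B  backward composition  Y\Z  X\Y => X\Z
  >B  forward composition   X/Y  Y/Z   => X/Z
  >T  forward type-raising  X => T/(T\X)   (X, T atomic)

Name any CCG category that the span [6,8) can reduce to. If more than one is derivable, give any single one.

PP

[0,8] S   >
  [0,3] S/(S\PP)   <
    [0,2] S   >
      [0,1] S/(S\PP)   >T
        [0,1] "a" : PP
      [1,2] "this" : S\PP
    [2,3] "near" : (S/(S\PP))\S
  [3,8] S\PP   <B
    [3,5] N\PP   <B
      [3,4] "built" : NP\PP
      [4,5] "cat" : N\NP
    [5,8] S\N   >
      [5,6] "chased" : (S\N)/PP
      [6,8] PP   >
        [6,7] "heard" : PP/S
        [7,8] "found" : S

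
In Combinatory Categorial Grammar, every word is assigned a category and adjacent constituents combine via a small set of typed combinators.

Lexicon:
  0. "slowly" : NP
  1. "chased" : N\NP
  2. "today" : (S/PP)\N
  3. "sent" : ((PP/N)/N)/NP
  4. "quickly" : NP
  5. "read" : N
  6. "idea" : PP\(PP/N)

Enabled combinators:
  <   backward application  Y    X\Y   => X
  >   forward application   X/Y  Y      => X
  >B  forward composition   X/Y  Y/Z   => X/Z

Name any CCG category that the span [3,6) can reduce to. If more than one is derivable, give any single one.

[0,7] S   >
  [0,3] S/PP   <
    [0,2] N   <
      [0,1] "slowly" : NP
      [1,2] "chased" : N\NP
    [2,3] "today" : (S/PP)\N
  [3,7] PP   <
    [3,6] PP/N   >
      [3,5] (PP/N)/N   >
        [3,4] "sent" : ((PP/N)/N)/NP
        [4,5] "quickly" : NP
      [5,6] "read" : N
    [6,7] "idea" : PP\(PP/N)

PP/N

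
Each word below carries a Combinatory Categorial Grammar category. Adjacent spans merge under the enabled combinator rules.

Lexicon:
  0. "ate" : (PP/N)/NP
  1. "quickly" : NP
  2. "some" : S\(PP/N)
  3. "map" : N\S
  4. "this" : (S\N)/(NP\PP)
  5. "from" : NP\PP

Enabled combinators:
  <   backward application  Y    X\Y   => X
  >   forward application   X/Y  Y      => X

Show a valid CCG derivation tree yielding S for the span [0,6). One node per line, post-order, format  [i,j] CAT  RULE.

[0,1] (PP/N)/NP  lex  "ate"
[1,2] NP  lex  "quickly"
[0,2] PP/N  >  k=1
[2,3] S\(PP/N)  lex  "some"
[0,3] S  <  k=2
[3,4] N\S  lex  "map"
[0,4] N  <  k=3
[4,5] (S\N)/(NP\PP)  lex  "this"
[5,6] NP\PP  lex  "from"
[4,6] S\N  >  k=5
[0,6] S  <  k=4

[0,6] S   <
  [0,4] N   <
    [0,3] S   <
      [0,2] PP/N   >
        [0,1] "ate" : (PP/N)/NP
        [1,2] "quickly" : NP
      [2,3] "some" : S\(PP/N)
    [3,4] "map" : N\S
  [4,6] S\N   >
    [4,5] "this" : (S\N)/(NP\PP)
    [5,6] "from" : NP\PP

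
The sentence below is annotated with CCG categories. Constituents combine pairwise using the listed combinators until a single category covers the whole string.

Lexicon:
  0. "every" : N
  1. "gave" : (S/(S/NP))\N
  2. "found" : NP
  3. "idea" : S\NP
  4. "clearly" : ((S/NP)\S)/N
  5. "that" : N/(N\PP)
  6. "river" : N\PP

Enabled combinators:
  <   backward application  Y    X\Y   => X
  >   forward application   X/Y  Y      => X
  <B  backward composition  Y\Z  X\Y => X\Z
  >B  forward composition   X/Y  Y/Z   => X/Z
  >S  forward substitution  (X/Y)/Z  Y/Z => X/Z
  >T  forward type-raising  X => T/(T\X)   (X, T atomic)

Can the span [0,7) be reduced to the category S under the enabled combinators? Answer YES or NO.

[0,7] S   >
  [0,2] S/(S/NP)   <
    [0,1] "every" : N
    [1,2] "gave" : (S/(S/NP))\N
  [2,7] S/NP   <
    [2,4] S   <
      [2,3] "found" : NP
      [3,4] "idea" : S\NP
    [4,7] (S/NP)\S   >
      [4,5] "clearly" : ((S/NP)\S)/N
      [5,7] N   >
        [5,6] "that" : N/(N\PP)
        [6,7] "river" : N\PP

YES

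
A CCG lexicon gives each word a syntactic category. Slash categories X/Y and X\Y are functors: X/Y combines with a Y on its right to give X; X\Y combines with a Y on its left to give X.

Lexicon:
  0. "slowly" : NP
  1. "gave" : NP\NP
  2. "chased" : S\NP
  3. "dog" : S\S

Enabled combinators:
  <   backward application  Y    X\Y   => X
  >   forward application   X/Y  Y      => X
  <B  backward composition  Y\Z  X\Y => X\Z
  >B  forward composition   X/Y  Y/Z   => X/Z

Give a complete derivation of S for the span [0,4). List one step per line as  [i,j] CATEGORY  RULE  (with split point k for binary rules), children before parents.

[0,1] NP  lex  "slowly"
[1,2] NP\NP  lex  "gave"
[2,3] S\NP  lex  "chased"
[1,3] S\NP  <B  k=2
[3,4] S\S  lex  "dog"
[1,4] S\NP  <B  k=3
[0,4] S  <  k=1

[0,4] S   <
  [0,1] "slowly" : NP
  [1,4] S\NP   <B
    [1,3] S\NP   <B
      [1,2] "gave" : NP\NP
      [2,3] "chased" : S\NP
    [3,4] "dog" : S\S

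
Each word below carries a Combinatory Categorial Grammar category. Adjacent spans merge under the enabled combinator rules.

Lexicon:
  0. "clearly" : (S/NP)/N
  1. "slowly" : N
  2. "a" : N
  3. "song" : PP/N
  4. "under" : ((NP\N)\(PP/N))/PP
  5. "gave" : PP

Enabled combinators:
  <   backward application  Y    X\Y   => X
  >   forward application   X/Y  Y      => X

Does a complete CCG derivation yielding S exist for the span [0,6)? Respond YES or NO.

YES

[0,6] S   >
  [0,2] S/NP   >
    [0,1] "clearly" : (S/NP)/N
    [1,2] "slowly" : N
  [2,6] NP   <
    [2,3] "a" : N
    [3,6] NP\N   <
      [3,4] "song" : PP/N
      [4,6] (NP\N)\(PP/N)   >
        [4,5] "under" : ((NP\N)\(PP/N))/PP
        [5,6] "gave" : PP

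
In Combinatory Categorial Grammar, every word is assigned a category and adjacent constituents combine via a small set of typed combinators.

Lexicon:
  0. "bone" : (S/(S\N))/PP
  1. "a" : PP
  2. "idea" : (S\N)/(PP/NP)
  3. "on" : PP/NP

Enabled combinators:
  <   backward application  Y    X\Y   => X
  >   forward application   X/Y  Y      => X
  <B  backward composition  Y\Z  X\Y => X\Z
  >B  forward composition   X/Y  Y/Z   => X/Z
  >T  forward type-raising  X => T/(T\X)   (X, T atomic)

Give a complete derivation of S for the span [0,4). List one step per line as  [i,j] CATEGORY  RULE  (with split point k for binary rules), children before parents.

[0,4] S   >
  [0,2] S/(S\N)   >
    [0,1] "bone" : (S/(S\N))/PP
    [1,2] "a" : PP
  [2,4] S\N   >
    [2,3] "idea" : (S\N)/(PP/NP)
    [3,4] "on" : PP/NP

[0,1] (S/(S\N))/PP  lex  "bone"
[1,2] PP  lex  "a"
[0,2] S/(S\N)  >  k=1
[2,3] (S\N)/(PP/NP)  lex  "idea"
[3,4] PP/NP  lex  "on"
[2,4] S\N  >  k=3
[0,4] S  >  k=2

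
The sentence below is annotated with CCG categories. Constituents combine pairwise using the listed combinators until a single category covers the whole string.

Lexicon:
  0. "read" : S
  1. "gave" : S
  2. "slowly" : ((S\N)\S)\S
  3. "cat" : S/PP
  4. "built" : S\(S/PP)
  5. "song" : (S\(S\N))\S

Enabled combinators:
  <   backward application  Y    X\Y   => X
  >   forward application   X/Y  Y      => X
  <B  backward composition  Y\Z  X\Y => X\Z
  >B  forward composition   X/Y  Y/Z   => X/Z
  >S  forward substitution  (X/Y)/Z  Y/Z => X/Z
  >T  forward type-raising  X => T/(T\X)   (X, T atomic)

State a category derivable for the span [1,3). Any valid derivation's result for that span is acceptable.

[0,6] S   <
  [0,3] S\N   <
    [0,1] "read" : S
    [1,3] (S\N)\S   <
      [1,2] "gave" : S
      [2,3] "slowly" : ((S\N)\S)\S
  [3,6] S\(S\N)   <
    [3,5] S   <
      [3,4] "cat" : S/PP
      [4,5] "built" : S\(S/PP)
    [5,6] "song" : (S\(S\N))\S

(S\N)\S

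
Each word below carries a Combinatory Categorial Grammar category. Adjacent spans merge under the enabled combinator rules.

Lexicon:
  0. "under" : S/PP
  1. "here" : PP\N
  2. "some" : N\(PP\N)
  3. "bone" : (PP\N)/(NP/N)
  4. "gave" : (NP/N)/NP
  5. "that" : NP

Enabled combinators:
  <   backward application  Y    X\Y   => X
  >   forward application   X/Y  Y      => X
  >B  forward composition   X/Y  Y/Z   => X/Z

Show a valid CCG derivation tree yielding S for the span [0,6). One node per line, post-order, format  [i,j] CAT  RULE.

[0,1] S/PP  lex  "under"
[1,2] PP\N  lex  "here"
[2,3] N\(PP\N)  lex  "some"
[1,3] N  <  k=2
[3,4] (PP\N)/(NP/N)  lex  "bone"
[4,5] (NP/N)/NP  lex  "gave"
[5,6] NP  lex  "that"
[4,6] NP/N  >  k=5
[3,6] PP\N  >  k=4
[1,6] PP  <  k=3
[0,6] S  >  k=1

[0,6] S   >
  [0,1] "under" : S/PP
  [1,6] PP   <
    [1,3] N   <
      [1,2] "here" : PP\N
      [2,3] "some" : N\(PP\N)
    [3,6] PP\N   >
      [3,4] "bone" : (PP\N)/(NP/N)
      [4,6] NP/N   >
        [4,5] "gave" : (NP/N)/NP
        [5,6] "that" : NP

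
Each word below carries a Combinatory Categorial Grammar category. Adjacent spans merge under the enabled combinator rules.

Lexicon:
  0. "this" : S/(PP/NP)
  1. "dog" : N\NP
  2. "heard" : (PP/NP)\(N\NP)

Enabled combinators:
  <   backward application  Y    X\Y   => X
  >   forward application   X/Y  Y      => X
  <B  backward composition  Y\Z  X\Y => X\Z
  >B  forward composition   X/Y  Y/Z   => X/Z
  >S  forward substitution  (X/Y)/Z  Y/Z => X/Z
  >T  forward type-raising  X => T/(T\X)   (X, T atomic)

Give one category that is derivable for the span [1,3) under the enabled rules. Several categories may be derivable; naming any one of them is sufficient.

[0,3] S   >
  [0,1] "this" : S/(PP/NP)
  [1,3] PP/NP   <
    [1,2] "dog" : N\NP
    [2,3] "heard" : (PP/NP)\(N\NP)

PP/NP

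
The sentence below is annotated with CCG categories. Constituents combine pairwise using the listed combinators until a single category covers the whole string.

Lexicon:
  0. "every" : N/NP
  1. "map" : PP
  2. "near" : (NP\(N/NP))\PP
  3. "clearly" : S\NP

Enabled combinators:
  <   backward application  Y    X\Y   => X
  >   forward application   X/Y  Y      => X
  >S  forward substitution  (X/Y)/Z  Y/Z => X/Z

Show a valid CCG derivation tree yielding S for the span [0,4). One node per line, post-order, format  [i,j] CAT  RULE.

[0,1] N/NP  lex  "every"
[1,2] PP  lex  "map"
[2,3] (NP\(N/NP))\PP  lex  "near"
[1,3] NP\(N/NP)  <  k=2
[0,3] NP  <  k=1
[3,4] S\NP  lex  "clearly"
[0,4] S  <  k=3

[0,4] S   <
  [0,3] NP   <
    [0,1] "every" : N/NP
    [1,3] NP\(N/NP)   <
      [1,2] "map" : PP
      [2,3] "near" : (NP\(N/NP))\PP
  [3,4] "clearly" : S\NP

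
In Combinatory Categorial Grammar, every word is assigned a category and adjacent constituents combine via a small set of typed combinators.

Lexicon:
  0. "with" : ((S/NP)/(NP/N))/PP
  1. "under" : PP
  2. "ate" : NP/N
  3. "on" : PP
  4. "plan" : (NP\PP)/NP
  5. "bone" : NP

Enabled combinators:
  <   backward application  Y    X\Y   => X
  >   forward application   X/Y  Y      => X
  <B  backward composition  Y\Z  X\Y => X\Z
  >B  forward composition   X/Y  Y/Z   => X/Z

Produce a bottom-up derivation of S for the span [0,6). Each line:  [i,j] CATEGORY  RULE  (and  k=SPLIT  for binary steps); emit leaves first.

[0,1] ((S/NP)/(NP/N))/PP  lex  "with"
[1,2] PP  lex  "under"
[0,2] (S/NP)/(NP/N)  >  k=1
[2,3] NP/N  lex  "ate"
[0,3] S/NP  >  k=2
[3,4] PP  lex  "on"
[4,5] (NP\PP)/NP  lex  "plan"
[5,6] NP  lex  "bone"
[4,6] NP\PP  >  k=5
[3,6] NP  <  k=4
[0,6] S  >  k=3

[0,6] S   >
  [0,3] S/NP   >
    [0,2] (S/NP)/(NP/N)   >
      [0,1] "with" : ((S/NP)/(NP/N))/PP
      [1,2] "under" : PP
    [2,3] "ate" : NP/N
  [3,6] NP   <
    [3,4] "on" : PP
    [4,6] NP\PP   >
      [4,5] "plan" : (NP\PP)/NP
      [5,6] "bone" : NP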